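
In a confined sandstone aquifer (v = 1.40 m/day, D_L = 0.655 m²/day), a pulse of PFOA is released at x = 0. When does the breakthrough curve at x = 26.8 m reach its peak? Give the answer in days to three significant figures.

For the 1D instantaneous-source solution, setting ∂C/∂t = 0 at fixed x gives v²t² + 2Dt − x² = 0, so t = (√(D² + v²x²) − D)/v².
√(D² + v²x²) = √(0.655² + 1.40² × 26.8²) = 37.53; v² = 1.96.
t = (37.53 − 0.655)/1.96 = 18.8 days (vs. the pure-advection estimate x/v = 19.1 d).

18.8 days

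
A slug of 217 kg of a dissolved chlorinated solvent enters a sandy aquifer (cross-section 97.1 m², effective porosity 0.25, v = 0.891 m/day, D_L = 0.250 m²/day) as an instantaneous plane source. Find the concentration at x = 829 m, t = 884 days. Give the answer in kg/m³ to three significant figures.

For an instantaneous plane source, C(x,t) = M/(n_e·A·√(4πDt)) · exp(−(x−vt)²/(4Dt)), with n_e·A the pore (flow) area.
Plume center vt = 0.891 × 884 = 787.644 m, so the well at 829 m is 41.356 m downgradient of the peak.
√(4πDt) = 52.70 m, giving peak height M/(n_e·A·√(4πDt)) = 217/(0.25 × 97.1 × 52.70) = 0.1696 kg/m³.
(x−vt)²/(4Dt) = (41.356)²/(4 × 0.250 × 884) = 1.935; exp(−1.935) = 0.1444.
C = 0.1696 × 0.1444 = 0.0245 kg/m³.

0.0245 kg/m³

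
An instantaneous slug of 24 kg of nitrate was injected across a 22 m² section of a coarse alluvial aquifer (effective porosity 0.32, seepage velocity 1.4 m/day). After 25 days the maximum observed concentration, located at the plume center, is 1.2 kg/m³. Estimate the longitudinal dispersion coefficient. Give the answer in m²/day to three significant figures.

0.0257 m²/day

At the plume center C_max = M/(n_e·A·√(4πDt)), so D = M²/(4πt·(n_e·A·C_max)²).
n_e·A·C_max = 0.32 × 22 × 1.2 = 8.448 kg/m.
D = 24²/(4π × 25 × 8.448²) = 0.0257 m²/day.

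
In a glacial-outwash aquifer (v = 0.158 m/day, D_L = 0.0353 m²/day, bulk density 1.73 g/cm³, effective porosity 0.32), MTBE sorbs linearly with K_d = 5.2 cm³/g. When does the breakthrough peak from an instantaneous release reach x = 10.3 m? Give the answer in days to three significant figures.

1860 days

Retardation factor R = 1 + ρ_b·K_d/n = 1 + 1.73 × 5.2/0.32 = 29.11.
Sorption retards both mechanisms: v_R = v/R = 0.005428 m/day, D_R = D/R = 0.001213 m²/day.
Peak time from v_R²t² + 2D_R t − x² = 0: t = (√(D_R² + v_R²x²) − D_R)/v_R².
√(D_R² + v_R²x²) = √(0.001213² + 0.005428² × 10.3²) = 0.05592; v_R² = 2.946e-05.
t = (0.05592 − 0.001213)/2.946e-05 = 1860 days.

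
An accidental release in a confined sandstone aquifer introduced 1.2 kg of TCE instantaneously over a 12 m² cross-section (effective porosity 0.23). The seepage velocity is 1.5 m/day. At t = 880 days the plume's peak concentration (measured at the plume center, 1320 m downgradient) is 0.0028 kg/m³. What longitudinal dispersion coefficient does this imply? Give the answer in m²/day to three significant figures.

2.18 m²/day

At the plume center C_max = M/(n_e·A·√(4πDt)), so D = M²/(4πt·(n_e·A·C_max)²).
n_e·A·C_max = 0.23 × 12 × 0.0028 = 0.007728 kg/m.
D = 1.2²/(4π × 880 × 0.007728²) = 2.18 m²/day.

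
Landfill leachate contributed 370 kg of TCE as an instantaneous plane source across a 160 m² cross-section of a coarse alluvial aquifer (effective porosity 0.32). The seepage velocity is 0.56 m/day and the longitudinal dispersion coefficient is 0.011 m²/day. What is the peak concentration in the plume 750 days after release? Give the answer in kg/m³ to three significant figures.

The peak of an instantaneous 1D plume sits at x = vt; there the Gaussian factor is 1 and C_max = M/(n_e·A·√(4πDt)), where n_e·A is the pore area the mass is dissolved in.
√(4πDt) = √(4π × 0.011 × 750) = 10.18 m, so C_max = 370/(0.32 × 160 × 10.18) = 0.710 kg/m³.

0.710 kg/m³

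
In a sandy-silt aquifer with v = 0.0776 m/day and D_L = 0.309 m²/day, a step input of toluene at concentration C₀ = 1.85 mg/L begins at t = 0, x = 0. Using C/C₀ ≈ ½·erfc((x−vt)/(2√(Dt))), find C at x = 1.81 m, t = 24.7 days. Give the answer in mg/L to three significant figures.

For a continuous step input, C/C₀ ≈ ½·erfc((x−vt)/(2√(Dt))).
vt = 0.0776 × 24.7 = 1.91672 m and 2√(Dt) = 2√(0.309 × 24.7) = 5.525 m.
Argument (x−vt)/(2√(Dt)) = (1.81 − 1.91672)/5.525 = -0.01932; ½·erfc(-0.01932) = 0.5109.
C = 1.85 × 0.5109 = 0.945 mg/L.

0.945 mg/L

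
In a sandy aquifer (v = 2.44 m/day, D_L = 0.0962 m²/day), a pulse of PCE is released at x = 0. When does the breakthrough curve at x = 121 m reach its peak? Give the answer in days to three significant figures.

For the 1D instantaneous-source solution, setting ∂C/∂t = 0 at fixed x gives v²t² + 2Dt − x² = 0, so t = (√(D² + v²x²) − D)/v².
√(D² + v²x²) = √(0.0962² + 2.44² × 121²) = 295.2; v² = 5.9536.
t = (295.2 − 0.0962)/5.9536 = 49.6 days (vs. the pure-advection estimate x/v = 49.6 d).

49.6 days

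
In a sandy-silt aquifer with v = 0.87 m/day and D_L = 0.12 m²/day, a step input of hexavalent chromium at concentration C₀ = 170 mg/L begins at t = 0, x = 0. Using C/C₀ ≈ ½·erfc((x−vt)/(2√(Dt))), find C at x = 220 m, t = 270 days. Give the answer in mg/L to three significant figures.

For a continuous step input, C/C₀ ≈ ½·erfc((x−vt)/(2√(Dt))).
vt = 0.87 × 270 = 234.9 m and 2√(Dt) = 2√(0.12 × 270) = 11.38 m.
Argument (x−vt)/(2√(Dt)) = (220 − 234.9)/11.38 = -1.309; ½·erfc(-1.309) = 0.9679.
C = 170 × 0.9679 = 165 mg/L.

165 mg/L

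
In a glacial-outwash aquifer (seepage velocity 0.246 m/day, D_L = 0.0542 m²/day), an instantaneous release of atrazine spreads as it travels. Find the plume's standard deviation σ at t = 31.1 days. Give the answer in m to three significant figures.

Dispersive spreading gives a Gaussian with σ² = 2Dt; advection only shifts the center.
σ = √(2 × 0.0542 × 31.1) = 1.84 m.

1.84 m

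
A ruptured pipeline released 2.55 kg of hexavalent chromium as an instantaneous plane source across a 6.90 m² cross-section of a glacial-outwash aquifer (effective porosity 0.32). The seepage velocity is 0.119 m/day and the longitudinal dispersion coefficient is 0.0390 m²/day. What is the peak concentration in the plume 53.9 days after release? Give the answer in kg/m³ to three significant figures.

0.225 kg/m³

The peak of an instantaneous 1D plume sits at x = vt; there the Gaussian factor is 1 and C_max = M/(n_e·A·√(4πDt)), where n_e·A is the pore area the mass is dissolved in.
√(4πDt) = √(4π × 0.0390 × 53.9) = 5.140 m, so C_max = 2.55/(0.32 × 6.90 × 5.140) = 0.225 kg/m³.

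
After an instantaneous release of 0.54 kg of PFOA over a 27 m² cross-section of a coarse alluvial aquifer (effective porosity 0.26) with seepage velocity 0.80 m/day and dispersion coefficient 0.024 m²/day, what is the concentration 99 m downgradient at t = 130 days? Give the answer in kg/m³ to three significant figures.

0.00166 kg/m³

For an instantaneous plane source, C(x,t) = M/(n_e·A·√(4πDt)) · exp(−(x−vt)²/(4Dt)), with n_e·A the pore (flow) area.
Plume center vt = 0.80 × 130 = 104 m, so the well at 99 m is 5 m upgradient of the peak.
√(4πDt) = 6.262 m, giving peak height M/(n_e·A·√(4πDt)) = 0.54/(0.26 × 27 × 6.262) = 0.01228 kg/m³.
(x−vt)²/(4Dt) = (-5)²/(4 × 0.024 × 130) = 2.003; exp(−2.003) = 0.1349.
C = 0.01228 × 0.1349 = 0.00166 kg/m³.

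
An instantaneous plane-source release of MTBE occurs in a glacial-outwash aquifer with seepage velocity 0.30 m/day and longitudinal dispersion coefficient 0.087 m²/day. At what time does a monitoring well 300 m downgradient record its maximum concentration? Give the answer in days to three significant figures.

For the 1D instantaneous-source solution, setting ∂C/∂t = 0 at fixed x gives v²t² + 2Dt − x² = 0, so t = (√(D² + v²x²) − D)/v².
√(D² + v²x²) = √(0.087² + 0.30² × 300²) = 90.00; v² = 0.09.
t = (90.00 − 0.087)/0.09 = 999 days (vs. the pure-advection estimate x/v = 1000 d).

999 days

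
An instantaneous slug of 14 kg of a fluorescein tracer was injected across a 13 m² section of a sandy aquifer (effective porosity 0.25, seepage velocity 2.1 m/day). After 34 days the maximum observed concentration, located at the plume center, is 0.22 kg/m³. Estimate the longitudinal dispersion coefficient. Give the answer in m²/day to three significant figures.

At the plume center C_max = M/(n_e·A·√(4πDt)), so D = M²/(4πt·(n_e·A·C_max)²).
n_e·A·C_max = 0.25 × 13 × 0.22 = 0.7150 kg/m.
D = 14²/(4π × 34 × 0.7150²) = 0.897 m²/day.

0.897 m²/day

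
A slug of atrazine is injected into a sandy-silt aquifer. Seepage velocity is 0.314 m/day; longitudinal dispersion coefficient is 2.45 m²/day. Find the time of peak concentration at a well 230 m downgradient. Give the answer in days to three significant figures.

For the 1D instantaneous-source solution, setting ∂C/∂t = 0 at fixed x gives v²t² + 2Dt − x² = 0, so t = (√(D² + v²x²) − D)/v².
√(D² + v²x²) = √(2.45² + 0.314² × 230²) = 72.26; v² = 0.098596.
t = (72.26 − 2.45)/0.098596 = 708 days (vs. the pure-advection estimate x/v = 732 d).

708 days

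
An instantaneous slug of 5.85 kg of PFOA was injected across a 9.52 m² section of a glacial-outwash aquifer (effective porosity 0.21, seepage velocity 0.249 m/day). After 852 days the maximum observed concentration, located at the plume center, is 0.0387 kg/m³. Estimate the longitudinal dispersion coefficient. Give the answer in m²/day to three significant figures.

At the plume center C_max = M/(n_e·A·√(4πDt)), so D = M²/(4πt·(n_e·A·C_max)²).
n_e·A·C_max = 0.21 × 9.52 × 0.0387 = 0.07737 kg/m.
D = 5.85²/(4π × 852 × 0.07737²) = 0.534 m²/day.

0.534 m²/day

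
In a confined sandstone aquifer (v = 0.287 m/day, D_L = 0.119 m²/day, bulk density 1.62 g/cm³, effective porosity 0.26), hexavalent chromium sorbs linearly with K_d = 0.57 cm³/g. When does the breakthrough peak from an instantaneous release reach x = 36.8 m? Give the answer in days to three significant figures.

577 days

Retardation factor R = 1 + ρ_b·K_d/n = 1 + 1.62 × 0.57/0.26 = 4.552.
Sorption retards both mechanisms: v_R = v/R = 0.06305 m/day, D_R = D/R = 0.02614 m²/day.
Peak time from v_R²t² + 2D_R t − x² = 0: t = (√(D_R² + v_R²x²) − D_R)/v_R².
√(D_R² + v_R²x²) = √(0.02614² + 0.06305² × 36.8²) = 2.320; v_R² = 0.003975.
t = (2.320 − 0.02614)/0.003975 = 577 days.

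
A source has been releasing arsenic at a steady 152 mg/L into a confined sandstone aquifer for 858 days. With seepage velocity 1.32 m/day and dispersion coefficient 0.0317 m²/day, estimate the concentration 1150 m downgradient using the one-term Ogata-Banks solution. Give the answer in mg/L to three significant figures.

For a continuous step input, C/C₀ ≈ ½·erfc((x−vt)/(2√(Dt))).
vt = 1.32 × 858 = 1132.56 m and 2√(Dt) = 2√(0.0317 × 858) = 10.43 m.
Argument (x−vt)/(2√(Dt)) = (1150 − 1132.56)/10.43 = 1.672; ½·erfc(1.672) = 0.009026.
C = 152 × 0.009026 = 1.37 mg/L.

1.37 mg/L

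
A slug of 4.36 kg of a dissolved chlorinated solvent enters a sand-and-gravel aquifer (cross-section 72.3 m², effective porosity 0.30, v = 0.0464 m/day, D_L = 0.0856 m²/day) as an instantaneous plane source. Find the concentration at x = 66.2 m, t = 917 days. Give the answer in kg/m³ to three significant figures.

0.00108 kg/m³

For an instantaneous plane source, C(x,t) = M/(n_e·A·√(4πDt)) · exp(−(x−vt)²/(4Dt)), with n_e·A the pore (flow) area.
Plume center vt = 0.0464 × 917 = 42.5488 m, so the well at 66.2 m is 23.6512 m downgradient of the peak.
√(4πDt) = 31.41 m, giving peak height M/(n_e·A·√(4πDt)) = 4.36/(0.30 × 72.3 × 31.41) = 0.006400 kg/m³.
(x−vt)²/(4Dt) = (23.6512)²/(4 × 0.0856 × 917) = 1.782; exp(−1.782) = 0.1683.
C = 0.006400 × 0.1683 = 0.00108 kg/m³.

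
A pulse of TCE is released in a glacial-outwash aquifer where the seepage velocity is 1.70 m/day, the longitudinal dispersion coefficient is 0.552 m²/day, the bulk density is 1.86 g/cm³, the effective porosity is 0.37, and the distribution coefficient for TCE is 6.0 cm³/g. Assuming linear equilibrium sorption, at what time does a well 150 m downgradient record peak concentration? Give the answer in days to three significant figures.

Retardation factor R = 1 + ρ_b·K_d/n = 1 + 1.86 × 6.0/0.37 = 31.16.
Sorption retards both mechanisms: v_R = v/R = 0.05456 m/day, D_R = D/R = 0.01772 m²/day.
Peak time from v_R²t² + 2D_R t − x² = 0: t = (√(D_R² + v_R²x²) − D_R)/v_R².
√(D_R² + v_R²x²) = √(0.01772² + 0.05456² × 150²) = 8.184; v_R² = 0.002977.
t = (8.184 − 0.01772)/0.002977 = 2740 days.

2740 days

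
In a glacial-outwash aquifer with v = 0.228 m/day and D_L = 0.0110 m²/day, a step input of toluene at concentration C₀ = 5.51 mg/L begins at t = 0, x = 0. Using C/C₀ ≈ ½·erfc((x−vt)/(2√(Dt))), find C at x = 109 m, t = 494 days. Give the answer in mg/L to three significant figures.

4.76 mg/L

For a continuous step input, C/C₀ ≈ ½·erfc((x−vt)/(2√(Dt))).
vt = 0.228 × 494 = 112.632 m and 2√(Dt) = 2√(0.0110 × 494) = 4.662 m.
Argument (x−vt)/(2√(Dt)) = (109 − 112.632)/4.662 = -0.7791; ½·erfc(-0.7791) = 0.8647.
C = 5.51 × 0.8647 = 4.76 mg/L.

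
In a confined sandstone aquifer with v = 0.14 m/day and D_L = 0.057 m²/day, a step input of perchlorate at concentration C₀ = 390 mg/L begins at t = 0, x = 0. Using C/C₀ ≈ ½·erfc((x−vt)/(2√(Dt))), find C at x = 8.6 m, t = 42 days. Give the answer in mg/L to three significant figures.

For a continuous step input, C/C₀ ≈ ½·erfc((x−vt)/(2√(Dt))).
vt = 0.14 × 42 = 5.88 m and 2√(Dt) = 2√(0.057 × 42) = 3.095 m.
Argument (x−vt)/(2√(Dt)) = (8.6 − 5.88)/3.095 = 0.8788; ½·erfc(0.8788) = 0.1070.
C = 390 × 0.1070 = 41.7 mg/L.

41.7 mg/L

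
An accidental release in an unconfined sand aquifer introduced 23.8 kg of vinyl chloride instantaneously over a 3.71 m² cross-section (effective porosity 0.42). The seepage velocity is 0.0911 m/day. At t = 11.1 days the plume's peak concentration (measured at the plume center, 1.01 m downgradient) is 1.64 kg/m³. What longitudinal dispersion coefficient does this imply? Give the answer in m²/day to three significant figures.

At the plume center C_max = M/(n_e·A·√(4πDt)), so D = M²/(4πt·(n_e·A·C_max)²).
n_e·A·C_max = 0.42 × 3.71 × 1.64 = 2.555 kg/m.
D = 23.8²/(4π × 11.1 × 2.555²) = 0.622 m²/day.

0.622 m²/day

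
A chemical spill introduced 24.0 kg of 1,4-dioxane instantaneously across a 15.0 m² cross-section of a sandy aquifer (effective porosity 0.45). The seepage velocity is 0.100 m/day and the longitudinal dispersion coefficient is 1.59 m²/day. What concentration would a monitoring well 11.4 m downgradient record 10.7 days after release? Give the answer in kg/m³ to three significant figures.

For an instantaneous plane source, C(x,t) = M/(n_e·A·√(4πDt)) · exp(−(x−vt)²/(4Dt)), with n_e·A the pore (flow) area.
Plume center vt = 0.100 × 10.7 = 1.07 m, so the well at 11.4 m is 10.33 m downgradient of the peak.
√(4πDt) = 14.62 m, giving peak height M/(n_e·A·√(4πDt)) = 24.0/(0.45 × 15.0 × 14.62) = 0.2432 kg/m³.
(x−vt)²/(4Dt) = (10.33)²/(4 × 1.59 × 10.7) = 1.568; exp(−1.568) = 0.2085.
C = 0.2432 × 0.2085 = 0.0507 kg/m³.

0.0507 kg/m³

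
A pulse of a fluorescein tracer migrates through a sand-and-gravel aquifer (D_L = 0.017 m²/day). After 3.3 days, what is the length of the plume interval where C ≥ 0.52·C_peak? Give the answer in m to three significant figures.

The plume is Gaussian with σ = √(2Dt) = √(2 × 0.017 × 3.3) = 0.3350 m.
C/C_peak = exp(−Δx²/(2σ²)) = 0.52 ⇒ Δx = σ·√(−2 ln 0.52) = 0.3350 × 1.144 = 0.3832 m.
Width = 2Δx = 0.766 m.

0.766 m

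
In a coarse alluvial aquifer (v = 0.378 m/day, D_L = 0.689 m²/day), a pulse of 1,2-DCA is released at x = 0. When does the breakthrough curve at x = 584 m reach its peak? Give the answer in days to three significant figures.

For the 1D instantaneous-source solution, setting ∂C/∂t = 0 at fixed x gives v²t² + 2Dt − x² = 0, so t = (√(D² + v²x²) − D)/v².
√(D² + v²x²) = √(0.689² + 0.378² × 584²) = 220.8; v² = 0.142884.
t = (220.8 − 0.689)/0.142884 = 1540 days (vs. the pure-advection estimate x/v = 1540 d).

1540 days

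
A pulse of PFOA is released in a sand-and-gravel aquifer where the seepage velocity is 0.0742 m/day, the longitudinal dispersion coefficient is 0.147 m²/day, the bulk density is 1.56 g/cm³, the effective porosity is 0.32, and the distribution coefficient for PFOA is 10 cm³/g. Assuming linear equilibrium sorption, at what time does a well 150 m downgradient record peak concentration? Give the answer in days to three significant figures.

99300 days

Retardation factor R = 1 + ρ_b·K_d/n = 1 + 1.56 × 10/0.32 = 49.75.
Sorption retards both mechanisms: v_R = v/R = 0.001491 m/day, D_R = D/R = 0.002955 m²/day.
Peak time from v_R²t² + 2D_R t − x² = 0: t = (√(D_R² + v_R²x²) − D_R)/v_R².
√(D_R² + v_R²x²) = √(0.002955² + 0.001491² × 150²) = 0.2237; v_R² = 2.223e-06.
t = (0.2237 − 0.002955)/2.223e-06 = 99300 days.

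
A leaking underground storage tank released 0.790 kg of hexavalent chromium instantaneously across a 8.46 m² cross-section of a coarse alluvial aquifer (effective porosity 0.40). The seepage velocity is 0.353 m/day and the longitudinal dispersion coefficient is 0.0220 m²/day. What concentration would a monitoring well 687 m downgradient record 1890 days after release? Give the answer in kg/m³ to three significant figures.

For an instantaneous plane source, C(x,t) = M/(n_e·A·√(4πDt)) · exp(−(x−vt)²/(4Dt)), with n_e·A the pore (flow) area.
Plume center vt = 0.353 × 1890 = 667.17 m, so the well at 687 m is 19.83 m downgradient of the peak.
√(4πDt) = 22.86 m, giving peak height M/(n_e·A·√(4πDt)) = 0.790/(0.40 × 8.46 × 22.86) = 0.01021 kg/m³.
(x−vt)²/(4Dt) = (19.83)²/(4 × 0.0220 × 1890) = 2.364; exp(−2.364) = 0.09404.
C = 0.01021 × 0.09404 = 0.000960 kg/m³.

0.000960 kg/m³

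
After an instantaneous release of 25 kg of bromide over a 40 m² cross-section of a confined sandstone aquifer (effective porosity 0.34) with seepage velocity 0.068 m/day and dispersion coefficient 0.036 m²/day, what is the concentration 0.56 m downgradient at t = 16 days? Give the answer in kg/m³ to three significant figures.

0.605 kg/m³

For an instantaneous plane source, C(x,t) = M/(n_e·A·√(4πDt)) · exp(−(x−vt)²/(4Dt)), with n_e·A the pore (flow) area.
Plume center vt = 0.068 × 16 = 1.088 m, so the well at 0.56 m is 0.528 m upgradient of the peak.
√(4πDt) = 2.690 m, giving peak height M/(n_e·A·√(4πDt)) = 25/(0.34 × 40 × 2.690) = 0.6834 kg/m³.
(x−vt)²/(4Dt) = (-0.528)²/(4 × 0.036 × 16) = 0.1210; exp(−0.1210) = 0.8860.
C = 0.6834 × 0.8860 = 0.605 kg/m³.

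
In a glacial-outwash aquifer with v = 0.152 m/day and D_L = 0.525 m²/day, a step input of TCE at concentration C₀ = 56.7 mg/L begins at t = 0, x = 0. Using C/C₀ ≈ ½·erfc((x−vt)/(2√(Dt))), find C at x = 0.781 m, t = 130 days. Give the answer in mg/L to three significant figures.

For a continuous step input, C/C₀ ≈ ½·erfc((x−vt)/(2√(Dt))).
vt = 0.152 × 130 = 19.76 m and 2√(Dt) = 2√(0.525 × 130) = 16.52 m.
Argument (x−vt)/(2√(Dt)) = (0.781 − 19.76)/16.52 = -1.149; ½·erfc(-1.149) = 0.9479.
C = 56.7 × 0.9479 = 53.7 mg/L.

53.7 mg/L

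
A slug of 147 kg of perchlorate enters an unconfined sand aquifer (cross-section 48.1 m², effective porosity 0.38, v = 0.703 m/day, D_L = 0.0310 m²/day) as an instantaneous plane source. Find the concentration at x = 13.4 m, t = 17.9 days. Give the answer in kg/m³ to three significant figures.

For an instantaneous plane source, C(x,t) = M/(n_e·A·√(4πDt)) · exp(−(x−vt)²/(4Dt)), with n_e·A the pore (flow) area.
Plume center vt = 0.703 × 17.9 = 12.5837 m, so the well at 13.4 m is 0.8163 m downgradient of the peak.
√(4πDt) = 2.641 m, giving peak height M/(n_e·A·√(4πDt)) = 147/(0.38 × 48.1 × 2.641) = 3.045 kg/m³.
(x−vt)²/(4Dt) = (0.8163)²/(4 × 0.0310 × 17.9) = 0.3002; exp(−0.3002) = 0.7407.
C = 3.045 × 0.7407 = 2.26 kg/m³.

2.26 kg/m³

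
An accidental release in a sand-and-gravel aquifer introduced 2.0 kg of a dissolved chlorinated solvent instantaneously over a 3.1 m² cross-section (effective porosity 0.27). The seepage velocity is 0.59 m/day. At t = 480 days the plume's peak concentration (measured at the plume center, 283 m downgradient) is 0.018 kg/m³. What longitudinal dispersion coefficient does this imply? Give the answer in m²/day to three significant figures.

2.92 m²/day

At the plume center C_max = M/(n_e·A·√(4πDt)), so D = M²/(4πt·(n_e·A·C_max)²).
n_e·A·C_max = 0.27 × 3.1 × 0.018 = 0.01507 kg/m.
D = 2.0²/(4π × 480 × 0.01507²) = 2.92 m²/day.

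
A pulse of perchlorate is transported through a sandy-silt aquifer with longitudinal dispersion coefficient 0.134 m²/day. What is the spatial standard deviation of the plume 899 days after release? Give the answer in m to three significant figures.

Dispersive spreading gives a Gaussian with σ² = 2Dt; advection only shifts the center.
σ = √(2 × 0.134 × 899) = 15.5 m.

15.5 m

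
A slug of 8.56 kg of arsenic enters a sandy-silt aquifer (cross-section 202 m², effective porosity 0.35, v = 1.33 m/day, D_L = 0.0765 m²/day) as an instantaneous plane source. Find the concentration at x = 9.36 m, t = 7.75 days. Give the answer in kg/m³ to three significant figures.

0.0304 kg/m³

For an instantaneous plane source, C(x,t) = M/(n_e·A·√(4πDt)) · exp(−(x−vt)²/(4Dt)), with n_e·A the pore (flow) area.
Plume center vt = 1.33 × 7.75 = 10.3075 m, so the well at 9.36 m is 0.9475 m upgradient of the peak.
√(4πDt) = 2.730 m, giving peak height M/(n_e·A·√(4πDt)) = 8.56/(0.35 × 202 × 2.730) = 0.04435 kg/m³.
(x−vt)²/(4Dt) = (-0.9475)²/(4 × 0.0765 × 7.75) = 0.3786; exp(−0.3786) = 0.6848.
C = 0.04435 × 0.6848 = 0.0304 kg/m³.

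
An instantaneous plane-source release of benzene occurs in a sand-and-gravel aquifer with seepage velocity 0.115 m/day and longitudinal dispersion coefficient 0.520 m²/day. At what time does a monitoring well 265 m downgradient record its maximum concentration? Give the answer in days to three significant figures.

2270 days

For the 1D instantaneous-source solution, setting ∂C/∂t = 0 at fixed x gives v²t² + 2Dt − x² = 0, so t = (√(D² + v²x²) − D)/v².
√(D² + v²x²) = √(0.520² + 0.115² × 265²) = 30.48; v² = 0.013225.
t = (30.48 − 0.520)/0.013225 = 2270 days (vs. the pure-advection estimate x/v = 2300 d).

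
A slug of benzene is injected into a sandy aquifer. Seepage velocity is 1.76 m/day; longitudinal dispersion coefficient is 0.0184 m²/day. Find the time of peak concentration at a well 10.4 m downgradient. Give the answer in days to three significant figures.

5.90 days

For the 1D instantaneous-source solution, setting ∂C/∂t = 0 at fixed x gives v²t² + 2Dt − x² = 0, so t = (√(D² + v²x²) − D)/v².
√(D² + v²x²) = √(0.0184² + 1.76² × 10.4²) = 18.30; v² = 3.0976.
t = (18.30 − 0.0184)/3.0976 = 5.90 days (vs. the pure-advection estimate x/v = 5.91 d).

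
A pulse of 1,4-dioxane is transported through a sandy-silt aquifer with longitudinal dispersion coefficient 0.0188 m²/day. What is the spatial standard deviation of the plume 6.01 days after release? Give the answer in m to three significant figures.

Dispersive spreading gives a Gaussian with σ² = 2Dt; advection only shifts the center.
σ = √(2 × 0.0188 × 6.01) = 0.475 m.

0.475 m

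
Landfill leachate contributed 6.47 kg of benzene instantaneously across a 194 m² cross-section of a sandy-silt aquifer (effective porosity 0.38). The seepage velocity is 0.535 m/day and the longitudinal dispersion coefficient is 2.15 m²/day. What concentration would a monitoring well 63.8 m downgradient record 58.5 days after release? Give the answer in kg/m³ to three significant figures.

For an instantaneous plane source, C(x,t) = M/(n_e·A·√(4πDt)) · exp(−(x−vt)²/(4Dt)), with n_e·A the pore (flow) area.
Plume center vt = 0.535 × 58.5 = 31.2975 m, so the well at 63.8 m is 32.5025 m downgradient of the peak.
√(4πDt) = 39.76 m, giving peak height M/(n_e·A·√(4πDt)) = 6.47/(0.38 × 194 × 39.76) = 0.002207 kg/m³.
(x−vt)²/(4Dt) = (32.5025)²/(4 × 2.15 × 58.5) = 2.100; exp(−2.100) = 0.1225.
C = 0.002207 × 0.1225 = 0.000270 kg/m³.

0.000270 kg/m³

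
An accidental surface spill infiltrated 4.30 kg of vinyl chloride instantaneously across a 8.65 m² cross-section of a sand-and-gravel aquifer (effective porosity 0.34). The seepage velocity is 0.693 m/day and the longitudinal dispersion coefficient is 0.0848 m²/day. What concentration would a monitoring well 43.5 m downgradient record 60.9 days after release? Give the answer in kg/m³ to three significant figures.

0.167 kg/m³

For an instantaneous plane source, C(x,t) = M/(n_e·A·√(4πDt)) · exp(−(x−vt)²/(4Dt)), with n_e·A the pore (flow) area.
Plume center vt = 0.693 × 60.9 = 42.2037 m, so the well at 43.5 m is 1.2963 m downgradient of the peak.
√(4πDt) = 8.056 m, giving peak height M/(n_e·A·√(4πDt)) = 4.30/(0.34 × 8.65 × 8.056) = 0.1815 kg/m³.
(x−vt)²/(4Dt) = (1.2963)²/(4 × 0.0848 × 60.9) = 0.08135; exp(−0.08135) = 0.9219.
C = 0.1815 × 0.9219 = 0.167 kg/m³.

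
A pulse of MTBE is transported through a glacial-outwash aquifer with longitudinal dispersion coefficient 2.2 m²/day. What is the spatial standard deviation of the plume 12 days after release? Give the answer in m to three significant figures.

Dispersive spreading gives a Gaussian with σ² = 2Dt; advection only shifts the center.
σ = √(2 × 2.2 × 12) = 7.27 m.

7.27 m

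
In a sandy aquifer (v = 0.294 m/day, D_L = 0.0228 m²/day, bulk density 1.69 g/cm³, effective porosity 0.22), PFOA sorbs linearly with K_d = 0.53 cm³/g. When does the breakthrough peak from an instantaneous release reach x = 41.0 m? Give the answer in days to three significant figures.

706 days

Retardation factor R = 1 + ρ_b·K_d/n = 1 + 1.69 × 0.53/0.22 = 5.071.
Sorption retards both mechanisms: v_R = v/R = 0.05798 m/day, D_R = D/R = 0.004496 m²/day.
Peak time from v_R²t² + 2D_R t − x² = 0: t = (√(D_R² + v_R²x²) − D_R)/v_R².
√(D_R² + v_R²x²) = √(0.004496² + 0.05798² × 41.0²) = 2.377; v_R² = 0.003362.
t = (2.377 − 0.004496)/0.003362 = 706 days.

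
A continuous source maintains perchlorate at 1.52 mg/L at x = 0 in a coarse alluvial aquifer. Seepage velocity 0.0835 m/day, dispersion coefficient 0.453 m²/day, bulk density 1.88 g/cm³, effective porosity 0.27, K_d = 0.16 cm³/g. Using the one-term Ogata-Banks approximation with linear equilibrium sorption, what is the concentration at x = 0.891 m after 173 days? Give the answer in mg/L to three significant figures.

1.15 mg/L

Retardation factor R = 1 + ρ_b·K_d/n = 1 + 1.88 × 0.16/0.27 = 2.114.
Sorption retards both mechanisms: v_R = v/R = 0.03950 m/day, D_R = D/R = 0.2143 m²/day.
v_R·t = 0.03950 × 173 = 6.8335 m; 2√(D_R t) = 12.18 m; argument = (0.891 − 6.8335)/12.18 = -0.4879.
C = C₀ × ½·erfc(-0.4879) = 1.52 × 0.7549 = 1.15 mg/L.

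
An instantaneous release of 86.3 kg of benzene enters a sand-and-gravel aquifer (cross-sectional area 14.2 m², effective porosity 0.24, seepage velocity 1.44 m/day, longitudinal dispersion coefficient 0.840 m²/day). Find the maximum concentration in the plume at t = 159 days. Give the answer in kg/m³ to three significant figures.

0.618 kg/m³

The peak of an instantaneous 1D plume sits at x = vt; there the Gaussian factor is 1 and C_max = M/(n_e·A·√(4πDt)), where n_e·A is the pore area the mass is dissolved in.
√(4πDt) = √(4π × 0.840 × 159) = 40.97 m, so C_max = 86.3/(0.24 × 14.2 × 40.97) = 0.618 kg/m³.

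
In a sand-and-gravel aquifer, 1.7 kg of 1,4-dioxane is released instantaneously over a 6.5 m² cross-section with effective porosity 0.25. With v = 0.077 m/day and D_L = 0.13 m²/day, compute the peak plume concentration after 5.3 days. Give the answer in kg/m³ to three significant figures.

The peak of an instantaneous 1D plume sits at x = vt; there the Gaussian factor is 1 and C_max = M/(n_e·A·√(4πDt)), where n_e·A is the pore area the mass is dissolved in.
√(4πDt) = √(4π × 0.13 × 5.3) = 2.942 m, so C_max = 1.7/(0.25 × 6.5 × 2.942) = 0.356 kg/m³.

0.356 kg/m³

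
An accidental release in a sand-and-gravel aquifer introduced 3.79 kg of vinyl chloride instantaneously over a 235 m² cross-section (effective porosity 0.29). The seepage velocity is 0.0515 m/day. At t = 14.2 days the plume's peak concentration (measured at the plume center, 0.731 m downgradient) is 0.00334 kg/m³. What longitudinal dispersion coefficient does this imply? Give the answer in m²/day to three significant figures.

1.55 m²/day

At the plume center C_max = M/(n_e·A·√(4πDt)), so D = M²/(4πt·(n_e·A·C_max)²).
n_e·A·C_max = 0.29 × 235 × 0.00334 = 0.2276 kg/m.
D = 3.79²/(4π × 14.2 × 0.2276²) = 1.55 m²/day.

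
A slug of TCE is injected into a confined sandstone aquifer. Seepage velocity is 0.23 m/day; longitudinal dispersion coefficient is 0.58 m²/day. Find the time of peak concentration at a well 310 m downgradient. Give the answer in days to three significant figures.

1340 days

For the 1D instantaneous-source solution, setting ∂C/∂t = 0 at fixed x gives v²t² + 2Dt − x² = 0, so t = (√(D² + v²x²) − D)/v².
√(D² + v²x²) = √(0.58² + 0.23² × 310²) = 71.30; v² = 0.0529.
t = (71.30 − 0.58)/0.0529 = 1340 days (vs. the pure-advection estimate x/v = 1350 d).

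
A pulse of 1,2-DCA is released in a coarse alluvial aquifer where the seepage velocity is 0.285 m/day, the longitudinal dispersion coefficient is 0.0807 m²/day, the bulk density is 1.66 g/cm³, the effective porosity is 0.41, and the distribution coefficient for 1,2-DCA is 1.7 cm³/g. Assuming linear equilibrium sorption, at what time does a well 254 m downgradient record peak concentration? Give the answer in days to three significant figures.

Retardation factor R = 1 + ρ_b·K_d/n = 1 + 1.66 × 1.7/0.41 = 7.883.
Sorption retards both mechanisms: v_R = v/R = 0.03615 m/day, D_R = D/R = 0.01024 m²/day.
Peak time from v_R²t² + 2D_R t − x² = 0: t = (√(D_R² + v_R²x²) − D_R)/v_R².
√(D_R² + v_R²x²) = √(0.01024² + 0.03615² × 254²) = 9.182; v_R² = 0.001307.
t = (9.182 − 0.01024)/0.001307 = 7020 days.

7020 days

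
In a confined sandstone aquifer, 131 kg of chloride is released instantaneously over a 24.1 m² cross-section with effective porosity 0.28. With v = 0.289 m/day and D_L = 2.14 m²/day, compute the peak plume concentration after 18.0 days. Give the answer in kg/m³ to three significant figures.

The peak of an instantaneous 1D plume sits at x = vt; there the Gaussian factor is 1 and C_max = M/(n_e·A·√(4πDt)), where n_e·A is the pore area the mass is dissolved in.
√(4πDt) = √(4π × 2.14 × 18.0) = 22.00 m, so C_max = 131/(0.28 × 24.1 × 22.00) = 0.882 kg/m³.

0.882 kg/m³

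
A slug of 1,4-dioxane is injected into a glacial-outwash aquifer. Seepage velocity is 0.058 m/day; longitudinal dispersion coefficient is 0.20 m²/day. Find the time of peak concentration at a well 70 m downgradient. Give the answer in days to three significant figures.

For the 1D instantaneous-source solution, setting ∂C/∂t = 0 at fixed x gives v²t² + 2Dt − x² = 0, so t = (√(D² + v²x²) − D)/v².
√(D² + v²x²) = √(0.20² + 0.058² × 70²) = 4.065; v² = 0.003364.
t = (4.065 − 0.20)/0.003364 = 1150 days (vs. the pure-advection estimate x/v = 1210 d).

1150 days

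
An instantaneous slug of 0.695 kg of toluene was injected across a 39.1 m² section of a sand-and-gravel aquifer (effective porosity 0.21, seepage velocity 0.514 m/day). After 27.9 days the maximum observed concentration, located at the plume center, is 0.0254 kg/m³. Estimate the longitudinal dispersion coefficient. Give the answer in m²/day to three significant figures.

At the plume center C_max = M/(n_e·A·√(4πDt)), so D = M²/(4πt·(n_e·A·C_max)²).
n_e·A·C_max = 0.21 × 39.1 × 0.0254 = 0.2086 kg/m.
D = 0.695²/(4π × 27.9 × 0.2086²) = 0.0317 m²/day.

0.0317 m²/day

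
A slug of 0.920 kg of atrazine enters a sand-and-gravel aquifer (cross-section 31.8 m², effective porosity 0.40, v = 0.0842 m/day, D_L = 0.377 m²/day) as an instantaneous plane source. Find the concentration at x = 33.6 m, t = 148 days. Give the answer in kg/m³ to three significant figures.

For an instantaneous plane source, C(x,t) = M/(n_e·A·√(4πDt)) · exp(−(x−vt)²/(4Dt)), with n_e·A the pore (flow) area.
Plume center vt = 0.0842 × 148 = 12.4616 m, so the well at 33.6 m is 21.1384 m downgradient of the peak.
√(4πDt) = 26.48 m, giving peak height M/(n_e·A·√(4πDt)) = 0.920/(0.40 × 31.8 × 26.48) = 0.002731 kg/m³.
(x−vt)²/(4Dt) = (21.1384)²/(4 × 0.377 × 148) = 2.002; exp(−2.002) = 0.1351.
C = 0.002731 × 0.1351 = 0.000369 kg/m³.

0.000369 kg/m³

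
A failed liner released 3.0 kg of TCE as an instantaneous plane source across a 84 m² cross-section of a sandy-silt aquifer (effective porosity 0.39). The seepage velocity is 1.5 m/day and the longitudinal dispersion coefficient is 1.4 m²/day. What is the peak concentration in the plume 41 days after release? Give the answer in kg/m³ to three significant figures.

0.00341 kg/m³

The peak of an instantaneous 1D plume sits at x = vt; there the Gaussian factor is 1 and C_max = M/(n_e·A·√(4πDt)), where n_e·A is the pore area the mass is dissolved in.
√(4πDt) = √(4π × 1.4 × 41) = 26.86 m, so C_max = 3.0/(0.39 × 84 × 26.86) = 0.00341 kg/m³.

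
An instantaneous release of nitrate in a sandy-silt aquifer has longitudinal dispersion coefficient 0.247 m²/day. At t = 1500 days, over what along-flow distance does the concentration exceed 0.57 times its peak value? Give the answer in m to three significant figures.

57.7 m

The plume is Gaussian with σ = √(2Dt) = √(2 × 0.247 × 1500) = 27.22 m.
C/C_peak = exp(−Δx²/(2σ²)) = 0.57 ⇒ Δx = σ·√(−2 ln 0.57) = 27.22 × 1.060 = 28.85 m.
Width = 2Δx = 57.7 m.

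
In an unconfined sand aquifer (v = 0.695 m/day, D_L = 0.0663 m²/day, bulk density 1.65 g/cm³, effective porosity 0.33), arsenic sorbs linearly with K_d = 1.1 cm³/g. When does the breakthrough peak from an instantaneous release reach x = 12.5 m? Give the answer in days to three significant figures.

116 days

Retardation factor R = 1 + ρ_b·K_d/n = 1 + 1.65 × 1.1/0.33 = 6.500.
Sorption retards both mechanisms: v_R = v/R = 0.1069 m/day, D_R = D/R = 0.01020 m²/day.
Peak time from v_R²t² + 2D_R t − x² = 0: t = (√(D_R² + v_R²x²) − D_R)/v_R².
√(D_R² + v_R²x²) = √(0.01020² + 0.1069² × 12.5²) = 1.336; v_R² = 0.01143.
t = (1.336 − 0.01020)/0.01143 = 116 days.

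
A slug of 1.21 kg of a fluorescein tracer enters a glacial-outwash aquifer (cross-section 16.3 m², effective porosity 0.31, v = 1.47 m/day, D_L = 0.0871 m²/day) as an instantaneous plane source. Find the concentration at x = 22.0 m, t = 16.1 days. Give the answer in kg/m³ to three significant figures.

For an instantaneous plane source, C(x,t) = M/(n_e·A·√(4πDt)) · exp(−(x−vt)²/(4Dt)), with n_e·A the pore (flow) area.
Plume center vt = 1.47 × 16.1 = 23.667 m, so the well at 22.0 m is 1.667 m upgradient of the peak.
√(4πDt) = 4.198 m, giving peak height M/(n_e·A·√(4πDt)) = 1.21/(0.31 × 16.3 × 4.198) = 0.05704 kg/m³.
(x−vt)²/(4Dt) = (-1.667)²/(4 × 0.0871 × 16.1) = 0.4954; exp(−0.4954) = 0.6093.
C = 0.05704 × 0.6093 = 0.0348 kg/m³.

0.0348 kg/m³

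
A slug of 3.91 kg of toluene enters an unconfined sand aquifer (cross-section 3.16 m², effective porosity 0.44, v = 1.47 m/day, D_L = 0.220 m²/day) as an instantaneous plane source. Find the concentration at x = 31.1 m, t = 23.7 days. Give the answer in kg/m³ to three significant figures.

0.178 kg/m³

For an instantaneous plane source, C(x,t) = M/(n_e·A·√(4πDt)) · exp(−(x−vt)²/(4Dt)), with n_e·A the pore (flow) area.
Plume center vt = 1.47 × 23.7 = 34.839 m, so the well at 31.1 m is 3.739 m upgradient of the peak.
√(4πDt) = 8.095 m, giving peak height M/(n_e·A·√(4πDt)) = 3.91/(0.44 × 3.16 × 8.095) = 0.3474 kg/m³.
(x−vt)²/(4Dt) = (-3.739)²/(4 × 0.220 × 23.7) = 0.6703; exp(−0.6703) = 0.5116.
C = 0.3474 × 0.5116 = 0.178 kg/m³.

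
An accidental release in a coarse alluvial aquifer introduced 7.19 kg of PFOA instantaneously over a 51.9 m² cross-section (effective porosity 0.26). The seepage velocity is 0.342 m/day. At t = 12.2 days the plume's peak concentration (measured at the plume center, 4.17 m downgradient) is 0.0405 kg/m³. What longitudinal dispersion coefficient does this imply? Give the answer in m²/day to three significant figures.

1.13 m²/day

At the plume center C_max = M/(n_e·A·√(4πDt)), so D = M²/(4πt·(n_e·A·C_max)²).
n_e·A·C_max = 0.26 × 51.9 × 0.0405 = 0.5465 kg/m.
D = 7.19²/(4π × 12.2 × 0.5465²) = 1.13 m²/day.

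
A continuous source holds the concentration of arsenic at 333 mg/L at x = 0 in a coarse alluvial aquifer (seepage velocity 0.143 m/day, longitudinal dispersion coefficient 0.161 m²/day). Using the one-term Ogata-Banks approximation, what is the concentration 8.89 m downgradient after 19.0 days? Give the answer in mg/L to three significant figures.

For a continuous step input, C/C₀ ≈ ½·erfc((x−vt)/(2√(Dt))).
vt = 0.143 × 19.0 = 2.717 m and 2√(Dt) = 2√(0.161 × 19.0) = 3.498 m.
Argument (x−vt)/(2√(Dt)) = (8.89 − 2.717)/3.498 = 1.765; ½·erfc(1.765) = 0.006279.
C = 333 × 0.006279 = 2.09 mg/L.

2.09 mg/L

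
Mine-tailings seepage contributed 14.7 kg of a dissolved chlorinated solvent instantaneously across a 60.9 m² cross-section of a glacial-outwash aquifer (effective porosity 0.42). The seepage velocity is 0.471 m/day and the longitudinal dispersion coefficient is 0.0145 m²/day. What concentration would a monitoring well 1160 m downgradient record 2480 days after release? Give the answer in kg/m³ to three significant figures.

0.0172 kg/m³

For an instantaneous plane source, C(x,t) = M/(n_e·A·√(4πDt)) · exp(−(x−vt)²/(4Dt)), with n_e·A the pore (flow) area.
Plume center vt = 0.471 × 2480 = 1168.08 m, so the well at 1160 m is 8.08 m upgradient of the peak.
√(4πDt) = 21.26 m, giving peak height M/(n_e·A·√(4πDt)) = 14.7/(0.42 × 60.9 × 21.26) = 0.02703 kg/m³.
(x−vt)²/(4Dt) = (-8.08)²/(4 × 0.0145 × 2480) = 0.4539; exp(−0.4539) = 0.6351.
C = 0.02703 × 0.6351 = 0.0172 kg/m³.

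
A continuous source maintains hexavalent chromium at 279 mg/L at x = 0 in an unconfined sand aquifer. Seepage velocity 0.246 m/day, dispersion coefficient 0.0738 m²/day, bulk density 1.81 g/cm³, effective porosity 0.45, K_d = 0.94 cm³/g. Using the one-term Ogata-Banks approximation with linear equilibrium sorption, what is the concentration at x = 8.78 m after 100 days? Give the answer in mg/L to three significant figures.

5.38 mg/L

Retardation factor R = 1 + ρ_b·K_d/n = 1 + 1.81 × 0.94/0.45 = 4.781.
Sorption retards both mechanisms: v_R = v/R = 0.05145 m/day, D_R = D/R = 0.01544 m²/day.
v_R·t = 0.05145 × 100 = 5.145 m; 2√(D_R t) = 2.485 m; argument = (8.78 − 5.145)/2.485 = 1.463.
C = C₀ × ½·erfc(1.463) = 279 × 0.01927 = 5.38 mg/L.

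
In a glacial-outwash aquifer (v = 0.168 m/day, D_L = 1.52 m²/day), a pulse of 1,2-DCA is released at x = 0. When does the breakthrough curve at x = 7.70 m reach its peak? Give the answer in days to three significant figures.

16.9 days

For the 1D instantaneous-source solution, setting ∂C/∂t = 0 at fixed x gives v²t² + 2Dt − x² = 0, so t = (√(D² + v²x²) − D)/v².
√(D² + v²x²) = √(1.52² + 0.168² × 7.70²) = 1.996; v² = 0.028224.
t = (1.996 − 1.52)/0.028224 = 16.9 days (vs. the pure-advection estimate x/v = 45.8 d).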